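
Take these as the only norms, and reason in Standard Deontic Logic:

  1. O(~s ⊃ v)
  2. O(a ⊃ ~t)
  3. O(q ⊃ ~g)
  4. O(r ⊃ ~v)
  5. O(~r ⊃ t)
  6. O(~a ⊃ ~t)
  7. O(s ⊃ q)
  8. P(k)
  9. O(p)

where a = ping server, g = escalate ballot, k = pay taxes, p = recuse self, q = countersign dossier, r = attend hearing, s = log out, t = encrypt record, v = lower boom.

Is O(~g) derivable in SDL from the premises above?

By case analysis on a: premise 2 gives O(a ⊃ ~t) and premise 6 gives O(~a ⊃ ~t), so O(~t) either way.
The contrapositive of premise 5 (O(~r ⊃ t)) is O(~t ⊃ r), and O(~t) is already established, so O(r).
With premise 4, O(r ⊃ ~v), the K-axiom yields O(~v).
Premise 1, O(~s ⊃ v), contraposes to O(~v ⊃ s); with O(~v) we get O(s).
Applying K to premise 7 (O(s ⊃ q)) and O(s) yields O(q).
Applying K to premise 3 (O(q ⊃ ~g)) and O(q) yields O(~g).
Premises 8, 9 do not contribute to this derivation.
So O(~g) follows.

Yes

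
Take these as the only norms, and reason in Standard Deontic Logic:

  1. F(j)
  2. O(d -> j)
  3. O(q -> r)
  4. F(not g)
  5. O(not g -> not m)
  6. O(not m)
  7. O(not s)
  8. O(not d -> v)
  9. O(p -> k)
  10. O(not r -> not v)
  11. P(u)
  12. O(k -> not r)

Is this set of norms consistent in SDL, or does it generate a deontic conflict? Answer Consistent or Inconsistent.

Consistent

Premise 5 is O(not g -> not m); even if O(not m) held, inferring O(not g) would be affirming the consequent — invalid.
So O(not g) is not derivable, and the apparent clash with O(g) does not arise.
A world satisfying every obligation exists (e.g. d=false, g=true, j=false, k=false, m=false, p=false, q=false, r=true, s=false, u=false, v=true); no atom is both obligatory and forbidden, so the set is consistent.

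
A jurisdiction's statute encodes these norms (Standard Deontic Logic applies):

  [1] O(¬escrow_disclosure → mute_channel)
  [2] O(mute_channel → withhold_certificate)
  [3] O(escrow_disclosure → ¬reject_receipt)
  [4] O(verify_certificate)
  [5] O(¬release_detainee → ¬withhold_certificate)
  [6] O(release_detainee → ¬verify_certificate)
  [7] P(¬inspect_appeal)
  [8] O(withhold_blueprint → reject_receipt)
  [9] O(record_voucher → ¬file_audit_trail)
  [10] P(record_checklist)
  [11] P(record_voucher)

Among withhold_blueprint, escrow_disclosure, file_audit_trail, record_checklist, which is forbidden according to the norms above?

withhold_blueprint

Premise 4 states O(verify_certificate) outright.
Premise 6, O(release_detainee → ¬verify_certificate), contraposes to O(verify_certificate → ¬release_detainee); with O(verify_certificate) we get O(¬release_detainee).
From O(¬release_detainee) and premise 5, O(¬release_detainee → ¬withhold_certificate), we obtain O(¬withhold_certificate).
The contrapositive of premise 2 (O(mute_channel → withhold_certificate)) is O(¬withhold_certificate → ¬mute_channel), and O(¬withhold_certificate) is already established, so O(¬mute_channel).
Premise 1, O(¬escrow_disclosure → mute_channel), contraposes to O(¬mute_channel → escrow_disclosure); with O(¬mute_channel) we get O(escrow_disclosure).
With premise 3, O(escrow_disclosure → ¬reject_receipt), the K-axiom yields O(¬reject_receipt).
The contrapositive of premise 8 (O(withhold_blueprint → reject_receipt)) is O(¬reject_receipt → ¬withhold_blueprint), and O(¬reject_receipt) is already established, so O(¬withhold_blueprint).
So O(¬withhold_blueprint) holds, i.e. withhold_blueprint is forbidden. None of the other listed options is forbidden under the premises.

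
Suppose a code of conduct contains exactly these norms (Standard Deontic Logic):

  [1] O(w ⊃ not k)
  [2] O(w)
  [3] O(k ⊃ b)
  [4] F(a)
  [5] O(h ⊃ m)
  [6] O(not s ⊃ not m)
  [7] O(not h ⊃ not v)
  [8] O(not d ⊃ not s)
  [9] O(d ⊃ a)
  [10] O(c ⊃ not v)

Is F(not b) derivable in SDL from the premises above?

Premise 3 is O(k ⊃ b), but O(k) is not derivable from the premises, so it does not yield O(b).
No other premise forces O(b). An ideal world satisfying every premise can still have not b true, so F(not b) is not derivable.

No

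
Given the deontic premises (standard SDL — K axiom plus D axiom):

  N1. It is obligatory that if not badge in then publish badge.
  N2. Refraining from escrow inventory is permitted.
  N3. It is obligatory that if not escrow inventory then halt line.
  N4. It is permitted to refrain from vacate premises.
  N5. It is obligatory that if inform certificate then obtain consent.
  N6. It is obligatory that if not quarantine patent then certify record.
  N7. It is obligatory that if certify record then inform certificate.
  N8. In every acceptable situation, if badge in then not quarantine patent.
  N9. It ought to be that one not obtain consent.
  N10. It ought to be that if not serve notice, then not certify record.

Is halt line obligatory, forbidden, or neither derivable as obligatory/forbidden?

Neither

Premise 3 is O(¬escrow_inventory → halt_line), but O(¬escrow_inventory) is not derivable from the premises (the permission P(¬escrow_inventory) asserts only ¬O(escrow_inventory), not O(¬escrow_inventory)), so it does not yield O(halt_line).
No premise or chain of K-axiom applications forces O(halt_line), and none forces O(¬halt_line). So halt_line is neither obligatory nor forbidden under these norms.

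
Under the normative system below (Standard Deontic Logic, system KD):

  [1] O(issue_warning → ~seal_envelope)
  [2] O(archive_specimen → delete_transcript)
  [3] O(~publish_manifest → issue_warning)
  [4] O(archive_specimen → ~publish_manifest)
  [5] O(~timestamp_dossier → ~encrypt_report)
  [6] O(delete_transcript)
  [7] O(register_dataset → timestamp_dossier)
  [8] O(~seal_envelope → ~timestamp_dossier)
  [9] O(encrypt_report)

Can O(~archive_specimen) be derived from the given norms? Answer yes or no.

Yes

Premise 9 states O(encrypt_report) outright.
Premise 5 is O(~timestamp_dossier → ~encrypt_report); contrapositively O(encrypt_report → timestamp_dossier). Since O(encrypt_report) holds, K gives O(timestamp_dossier).
Premise 8 is O(~seal_envelope → ~timestamp_dossier); contrapositively O(timestamp_dossier → seal_envelope). Since O(timestamp_dossier) holds, K gives O(seal_envelope).
Premise 1 is O(issue_warning → ~seal_envelope); contrapositively O(seal_envelope → ~issue_warning). Since O(seal_envelope) holds, K gives O(~issue_warning).
The contrapositive of premise 3 (O(~publish_manifest → issue_warning)) is O(~issue_warning → publish_manifest), and O(~issue_warning) is already established, so O(publish_manifest).
Premise 4, O(archive_specimen → ~publish_manifest), contraposes to O(publish_manifest → ~archive_specimen); with O(publish_manifest) we get O(~archive_specimen).
Premises 2, 6, 7 do not contribute to this derivation.
So O(~archive_specimen) follows.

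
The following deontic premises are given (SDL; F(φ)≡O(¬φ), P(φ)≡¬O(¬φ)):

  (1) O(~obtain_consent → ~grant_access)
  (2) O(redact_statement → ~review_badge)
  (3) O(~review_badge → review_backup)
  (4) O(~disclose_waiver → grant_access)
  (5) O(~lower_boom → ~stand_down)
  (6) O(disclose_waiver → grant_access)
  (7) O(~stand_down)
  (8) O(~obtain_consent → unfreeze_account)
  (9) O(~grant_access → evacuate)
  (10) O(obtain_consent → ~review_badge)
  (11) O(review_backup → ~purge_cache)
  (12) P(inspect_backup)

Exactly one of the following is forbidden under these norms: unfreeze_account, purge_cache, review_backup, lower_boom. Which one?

purge_cache

By case analysis on ~disclose_waiver: premise 4 gives O(~disclose_waiver → grant_access) and premise 6 gives O(disclose_waiver → grant_access), so O(grant_access) either way.
Premise 1 is O(~obtain_consent → ~grant_access); contrapositively O(grant_access → obtain_consent). Since O(grant_access) holds, K gives O(obtain_consent).
From O(obtain_consent) and premise 10, O(obtain_consent → ~review_badge), we obtain O(~review_badge).
Applying K to premise 3 (O(~review_badge → review_backup)) and O(~review_badge) yields O(review_backup).
Premise 11 is O(review_backup → ~purge_cache); since O(review_backup), deontic closure gives O(~purge_cache).
So O(~purge_cache) holds, i.e. purge_cache is forbidden. None of the other listed options is forbidden under the premises.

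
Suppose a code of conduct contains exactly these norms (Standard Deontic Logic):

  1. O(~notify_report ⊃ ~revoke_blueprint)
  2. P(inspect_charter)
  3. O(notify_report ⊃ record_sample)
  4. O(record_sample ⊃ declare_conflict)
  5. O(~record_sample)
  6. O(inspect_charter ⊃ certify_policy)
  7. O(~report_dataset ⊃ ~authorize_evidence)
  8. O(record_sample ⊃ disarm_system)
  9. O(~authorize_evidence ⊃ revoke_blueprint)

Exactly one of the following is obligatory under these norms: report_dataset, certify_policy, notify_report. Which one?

Premise 5 gives O(~record_sample).
The contrapositive of premise 3 (O(notify_report ⊃ record_sample)) is O(~record_sample ⊃ ~notify_report), and O(~record_sample) is already established, so O(~notify_report).
With premise 1, O(~notify_report ⊃ ~revoke_blueprint), the K-axiom yields O(~revoke_blueprint).
Premise 9 is O(~authorize_evidence ⊃ revoke_blueprint); contrapositively O(~revoke_blueprint ⊃ authorize_evidence). Since O(~revoke_blueprint) holds, K gives O(authorize_evidence).
Premise 7 is O(~report_dataset ⊃ ~authorize_evidence); contrapositively O(authorize_evidence ⊃ report_dataset). Since O(authorize_evidence) holds, K gives O(report_dataset).
So O(report_dataset) holds — report_dataset is obligatory. None of the other listed options is made obligatory by any chain of premises.

report_dataset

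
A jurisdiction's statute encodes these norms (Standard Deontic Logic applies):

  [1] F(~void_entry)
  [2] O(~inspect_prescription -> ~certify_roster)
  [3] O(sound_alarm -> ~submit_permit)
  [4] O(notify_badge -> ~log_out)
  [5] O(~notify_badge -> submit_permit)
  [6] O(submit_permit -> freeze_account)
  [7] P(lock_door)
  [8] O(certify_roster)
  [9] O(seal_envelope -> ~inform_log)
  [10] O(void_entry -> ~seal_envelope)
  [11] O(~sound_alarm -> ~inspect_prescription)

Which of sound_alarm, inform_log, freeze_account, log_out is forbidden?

Premise 8 gives O(certify_roster).
Premise 2, O(~inspect_prescription -> ~certify_roster), contraposes to O(certify_roster -> inspect_prescription); with O(certify_roster) we get O(inspect_prescription).
Premise 11 is O(~sound_alarm -> ~inspect_prescription); contrapositively O(inspect_prescription -> sound_alarm). Since O(inspect_prescription) holds, K gives O(sound_alarm).
Applying K to premise 3 (O(sound_alarm -> ~submit_permit)) and O(sound_alarm) yields O(~submit_permit).
Premise 5, O(~notify_badge -> submit_permit), contraposes to O(~submit_permit -> notify_badge); with O(~submit_permit) we get O(notify_badge).
Premise 4 is O(notify_badge -> ~log_out); since O(notify_badge), deontic closure gives O(~log_out).
So O(~log_out) holds, i.e. log_out is forbidden. None of the other listed options is forbidden under the premises.

log_out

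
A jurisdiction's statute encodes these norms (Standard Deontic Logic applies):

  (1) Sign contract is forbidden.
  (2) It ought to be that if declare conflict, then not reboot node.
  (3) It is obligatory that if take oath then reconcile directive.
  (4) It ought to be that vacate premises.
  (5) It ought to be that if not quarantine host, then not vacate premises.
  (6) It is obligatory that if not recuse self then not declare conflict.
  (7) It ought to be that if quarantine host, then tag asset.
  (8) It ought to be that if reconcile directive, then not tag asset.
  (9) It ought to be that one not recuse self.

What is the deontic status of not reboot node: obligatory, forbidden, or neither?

Neither

Premise 2 is O(declare_conflict → ¬reboot_node), but O(declare_conflict) is not derivable from the premises, so it does not yield O(¬reboot_node).
No premise or chain of K-axiom applications forces O(¬reboot_node), and none forces O(reboot_node). So ¬reboot_node is neither obligatory nor forbidden under these norms.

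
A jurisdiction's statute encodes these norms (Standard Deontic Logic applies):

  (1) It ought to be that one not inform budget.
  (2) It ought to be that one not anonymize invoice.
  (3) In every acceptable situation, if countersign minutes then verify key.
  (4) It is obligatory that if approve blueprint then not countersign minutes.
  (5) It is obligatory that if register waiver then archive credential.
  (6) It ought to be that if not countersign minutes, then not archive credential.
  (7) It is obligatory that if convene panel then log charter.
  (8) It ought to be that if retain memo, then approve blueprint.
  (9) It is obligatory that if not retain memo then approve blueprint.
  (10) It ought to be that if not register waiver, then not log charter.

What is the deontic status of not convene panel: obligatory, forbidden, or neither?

Obligatory

By case analysis on retain_memo: premise 8 gives O(retain_memo → approve_blueprint) and premise 9 gives O(¬retain_memo → approve_blueprint), so O(approve_blueprint) either way.
With premise 4, O(approve_blueprint → ¬countersign_minutes), the K-axiom yields O(¬countersign_minutes).
Premise 6 is O(¬countersign_minutes → ¬archive_credential); since O(¬countersign_minutes), deontic closure gives O(¬archive_credential).
Premise 5, O(register_waiver → archive_credential), contraposes to O(¬archive_credential → ¬register_waiver); with O(¬archive_credential) we get O(¬register_waiver).
From O(¬register_waiver) and premise 10, O(¬register_waiver → ¬log_charter), we obtain O(¬log_charter).
Premise 7, O(convene_panel → log_charter), contraposes to O(¬log_charter → ¬convene_panel); with O(¬log_charter) we get O(¬convene_panel).
Premises 1, 2, 3 do not contribute to this derivation.
Hence ¬convene_panel is obligatory.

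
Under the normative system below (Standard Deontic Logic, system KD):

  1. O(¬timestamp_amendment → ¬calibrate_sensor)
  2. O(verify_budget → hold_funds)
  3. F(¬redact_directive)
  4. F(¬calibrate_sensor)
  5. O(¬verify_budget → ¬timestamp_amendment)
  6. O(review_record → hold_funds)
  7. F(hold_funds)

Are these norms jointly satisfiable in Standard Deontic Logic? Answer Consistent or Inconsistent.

Inconsistent

Premise 4, F(¬calibrate_sensor), is equivalent to O(calibrate_sensor).
The contrapositive of premise 1 (O(¬timestamp_amendment → ¬calibrate_sensor)) is O(calibrate_sensor → timestamp_amendment), and O(calibrate_sensor) is already established, so O(timestamp_amendment).
Premise 5 is O(¬verify_budget → ¬timestamp_amendment); contrapositively O(timestamp_amendment → verify_budget). Since O(timestamp_amendment) holds, K gives O(verify_budget).
From O(verify_budget) and premise 2, O(verify_budget → hold_funds), we obtain O(hold_funds).
Yet premise 7 is F(hold_funds), i.e. O(¬hold_funds).
We now have both O(hold_funds) and O(¬hold_funds) — hold_funds is simultaneously obligatory and forbidden, violating the D-axiom.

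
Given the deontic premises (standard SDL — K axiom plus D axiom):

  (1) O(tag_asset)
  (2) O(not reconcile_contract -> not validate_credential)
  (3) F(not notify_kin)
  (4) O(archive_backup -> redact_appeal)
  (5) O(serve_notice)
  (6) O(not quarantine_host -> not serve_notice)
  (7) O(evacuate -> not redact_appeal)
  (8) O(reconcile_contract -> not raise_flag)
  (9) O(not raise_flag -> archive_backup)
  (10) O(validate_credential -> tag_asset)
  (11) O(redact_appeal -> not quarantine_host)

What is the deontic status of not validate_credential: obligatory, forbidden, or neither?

Obligatory

Premise 5 states O(serve_notice) outright.
Premise 6, O(not quarantine_host -> not serve_notice), contraposes to O(serve_notice -> quarantine_host); with O(serve_notice) we get O(quarantine_host).
Premise 11 is O(redact_appeal -> not quarantine_host); contrapositively O(quarantine_host -> not redact_appeal). Since O(quarantine_host) holds, K gives O(not redact_appeal).
The contrapositive of premise 4 (O(archive_backup -> redact_appeal)) is O(not redact_appeal -> not archive_backup), and O(not redact_appeal) is already established, so O(not archive_backup).
The contrapositive of premise 9 (O(not raise_flag -> archive_backup)) is O(not archive_backup -> raise_flag), and O(not archive_backup) is already established, so O(raise_flag).
Premise 8 is O(reconcile_contract -> not raise_flag); contrapositively O(raise_flag -> not reconcile_contract). Since O(raise_flag) holds, K gives O(not reconcile_contract).
From O(not reconcile_contract) and premise 2, O(not reconcile_contract -> not validate_credential), we obtain O(not validate_credential).
Premises 1, 3, 7, 10 do not contribute to this derivation.
Hence not validate_credential is obligatory.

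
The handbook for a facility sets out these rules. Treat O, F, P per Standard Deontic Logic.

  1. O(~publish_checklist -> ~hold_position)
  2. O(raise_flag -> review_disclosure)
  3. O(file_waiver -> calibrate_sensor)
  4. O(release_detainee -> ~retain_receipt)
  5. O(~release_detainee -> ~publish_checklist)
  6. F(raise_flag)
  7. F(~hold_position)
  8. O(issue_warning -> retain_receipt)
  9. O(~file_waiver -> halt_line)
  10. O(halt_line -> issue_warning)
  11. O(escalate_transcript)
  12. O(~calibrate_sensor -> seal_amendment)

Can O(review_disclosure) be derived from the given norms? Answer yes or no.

No

Premise 2 is O(raise_flag -> review_disclosure), but O(raise_flag) is not derivable from the premises, so it does not yield O(review_disclosure).
No other premise forces O(review_disclosure). An ideal world satisfying every premise can still have review_disclosure false, so O(review_disclosure) is not derivable.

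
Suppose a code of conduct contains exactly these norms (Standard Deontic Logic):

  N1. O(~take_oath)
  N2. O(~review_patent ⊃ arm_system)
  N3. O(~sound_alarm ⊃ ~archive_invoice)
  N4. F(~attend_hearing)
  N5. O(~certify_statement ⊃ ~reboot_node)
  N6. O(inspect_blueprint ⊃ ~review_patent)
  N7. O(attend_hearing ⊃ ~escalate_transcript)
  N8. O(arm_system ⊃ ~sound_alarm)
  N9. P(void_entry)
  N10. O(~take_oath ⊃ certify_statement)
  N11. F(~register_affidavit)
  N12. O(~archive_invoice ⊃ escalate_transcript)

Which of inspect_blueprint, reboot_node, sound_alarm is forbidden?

Premise 4 is F(~attend_hearing), i.e. O(attend_hearing).
Premise 7 is O(attend_hearing ⊃ ~escalate_transcript); since O(attend_hearing), deontic closure gives O(~escalate_transcript).
The contrapositive of premise 12 (O(~archive_invoice ⊃ escalate_transcript)) is O(~escalate_transcript ⊃ archive_invoice), and O(~escalate_transcript) is already established, so O(archive_invoice).
Premise 3, O(~sound_alarm ⊃ ~archive_invoice), contraposes to O(archive_invoice ⊃ sound_alarm); with O(archive_invoice) we get O(sound_alarm).
The contrapositive of premise 8 (O(arm_system ⊃ ~sound_alarm)) is O(sound_alarm ⊃ ~arm_system), and O(sound_alarm) is already established, so O(~arm_system).
Premise 2 is O(~review_patent ⊃ arm_system); contrapositively O(~arm_system ⊃ review_patent). Since O(~arm_system) holds, K gives O(review_patent).
The contrapositive of premise 6 (O(inspect_blueprint ⊃ ~review_patent)) is O(review_patent ⊃ ~inspect_blueprint), and O(review_patent) is already established, so O(~inspect_blueprint).
So O(~inspect_blueprint) holds, i.e. inspect_blueprint is forbidden. None of the other listed options is forbidden under the premises.

inspect_blueprint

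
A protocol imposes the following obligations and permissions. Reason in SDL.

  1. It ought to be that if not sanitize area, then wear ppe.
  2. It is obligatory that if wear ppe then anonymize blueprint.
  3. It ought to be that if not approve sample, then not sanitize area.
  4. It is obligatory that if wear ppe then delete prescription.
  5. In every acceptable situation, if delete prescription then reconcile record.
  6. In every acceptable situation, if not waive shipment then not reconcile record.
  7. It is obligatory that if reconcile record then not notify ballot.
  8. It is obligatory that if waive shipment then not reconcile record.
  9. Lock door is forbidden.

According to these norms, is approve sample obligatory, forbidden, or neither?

Premises 6 and 8 cover both cases: O(¬waive_shipment → ¬reconcile_record) and O(waive_shipment → ¬reconcile_record). Since ¬waive_shipment ∨ waive_shipment is a tautology, O(¬reconcile_record) follows.
Premise 5, O(delete_prescription → reconcile_record), contraposes to O(¬reconcile_record → ¬delete_prescription); with O(¬reconcile_record) we get O(¬delete_prescription).
The contrapositive of premise 4 (O(wear_ppe → delete_prescription)) is O(¬delete_prescription → ¬wear_ppe), and O(¬delete_prescription) is already established, so O(¬wear_ppe).
Premise 1, O(¬sanitize_area → wear_ppe), contraposes to O(¬wear_ppe → sanitize_area); with O(¬wear_ppe) we get O(sanitize_area).
The contrapositive of premise 3 (O(¬approve_sample → ¬sanitize_area)) is O(sanitize_area → approve_sample), and O(sanitize_area) is already established, so O(approve_sample).
Premises 2, 7, 9 do not contribute to this derivation.
Hence approve_sample is obligatory.

Obligatory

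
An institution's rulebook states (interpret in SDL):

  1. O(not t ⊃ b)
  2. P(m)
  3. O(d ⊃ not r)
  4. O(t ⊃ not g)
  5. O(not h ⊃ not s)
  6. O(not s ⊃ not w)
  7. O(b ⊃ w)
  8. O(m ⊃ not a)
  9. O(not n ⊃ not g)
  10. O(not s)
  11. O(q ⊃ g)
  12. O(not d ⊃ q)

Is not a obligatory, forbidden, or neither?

Premise 8 is O(m ⊃ not a), but O(m) is not derivable from the premises (the permission P(m) asserts only not O(not m), not O(m)), so it does not yield O(not a).
No premise or chain of K-axiom applications forces O(not a), and none forces O(a). So not a is neither obligatory nor forbidden under these norms.

Neither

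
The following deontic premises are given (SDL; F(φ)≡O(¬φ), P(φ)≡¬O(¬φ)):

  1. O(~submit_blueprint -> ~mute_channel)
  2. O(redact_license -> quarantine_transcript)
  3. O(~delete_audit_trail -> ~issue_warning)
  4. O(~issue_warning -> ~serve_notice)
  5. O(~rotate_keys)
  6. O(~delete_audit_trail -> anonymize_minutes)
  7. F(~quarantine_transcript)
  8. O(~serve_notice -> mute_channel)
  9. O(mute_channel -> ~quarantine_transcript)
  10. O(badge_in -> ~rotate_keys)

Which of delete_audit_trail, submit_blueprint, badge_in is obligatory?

delete_audit_trail

F(~quarantine_transcript) at premise 7 means O(quarantine_transcript).
The contrapositive of premise 9 (O(mute_channel -> ~quarantine_transcript)) is O(quarantine_transcript -> ~mute_channel), and O(quarantine_transcript) is already established, so O(~mute_channel).
Premise 8, O(~serve_notice -> mute_channel), contraposes to O(~mute_channel -> serve_notice); with O(~mute_channel) we get O(serve_notice).
The contrapositive of premise 4 (O(~issue_warning -> ~serve_notice)) is O(serve_notice -> issue_warning), and O(serve_notice) is already established, so O(issue_warning).
The contrapositive of premise 3 (O(~delete_audit_trail -> ~issue_warning)) is O(issue_warning -> delete_audit_trail), and O(issue_warning) is already established, so O(delete_audit_trail).
So O(delete_audit_trail) holds — delete_audit_trail is obligatory. None of the other listed options is made obligatory by any chain of premises.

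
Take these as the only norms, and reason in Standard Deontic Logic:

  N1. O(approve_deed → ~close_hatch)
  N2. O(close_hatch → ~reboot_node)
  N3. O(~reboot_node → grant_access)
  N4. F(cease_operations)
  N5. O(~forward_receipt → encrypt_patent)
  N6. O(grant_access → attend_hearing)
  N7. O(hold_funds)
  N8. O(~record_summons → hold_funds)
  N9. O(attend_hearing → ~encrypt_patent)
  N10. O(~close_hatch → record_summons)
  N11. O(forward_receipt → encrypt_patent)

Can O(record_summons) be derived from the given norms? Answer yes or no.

Premises 5 and 11 cover both cases: O(~forward_receipt → encrypt_patent) and O(forward_receipt → encrypt_patent). Since ~forward_receipt ∨ forward_receipt is a tautology, O(encrypt_patent) follows.
Premise 9 is O(attend_hearing → ~encrypt_patent); contrapositively O(encrypt_patent → ~attend_hearing). Since O(encrypt_patent) holds, K gives O(~attend_hearing).
Premise 6, O(grant_access → attend_hearing), contraposes to O(~attend_hearing → ~grant_access); with O(~attend_hearing) we get O(~grant_access).
Premise 3 is O(~reboot_node → grant_access); contrapositively O(~grant_access → reboot_node). Since O(~grant_access) holds, K gives O(reboot_node).
Premise 2 is O(close_hatch → ~reboot_node); contrapositively O(reboot_node → ~close_hatch). Since O(reboot_node) holds, K gives O(~close_hatch).
Applying K to premise 10 (O(~close_hatch → record_summons)) and O(~close_hatch) yields O(record_summons).
Premises 1, 4, 7, 8 do not contribute to this derivation.
So O(record_summons) follows.

Yes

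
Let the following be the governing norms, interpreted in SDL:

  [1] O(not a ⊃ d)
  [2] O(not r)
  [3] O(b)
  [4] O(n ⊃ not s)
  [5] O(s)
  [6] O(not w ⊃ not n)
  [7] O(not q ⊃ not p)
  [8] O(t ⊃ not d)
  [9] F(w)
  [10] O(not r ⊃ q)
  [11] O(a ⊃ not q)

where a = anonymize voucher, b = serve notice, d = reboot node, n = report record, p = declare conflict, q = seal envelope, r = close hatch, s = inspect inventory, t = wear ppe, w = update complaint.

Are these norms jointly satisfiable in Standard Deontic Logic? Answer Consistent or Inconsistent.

Consistent

Premise 4 is O(n ⊃ not s), but O(n) is not derivable from the premises, so it does not yield O(not s).
So O(not s) is not derivable, and the apparent clash with O(s) does not arise.
A world satisfying every obligation exists (e.g. a=false, b=true, d=true, n=false, p=false, q=true, r=false, s=true, t=false, w=false); no atom is both obligatory and forbidden, so the set is consistent.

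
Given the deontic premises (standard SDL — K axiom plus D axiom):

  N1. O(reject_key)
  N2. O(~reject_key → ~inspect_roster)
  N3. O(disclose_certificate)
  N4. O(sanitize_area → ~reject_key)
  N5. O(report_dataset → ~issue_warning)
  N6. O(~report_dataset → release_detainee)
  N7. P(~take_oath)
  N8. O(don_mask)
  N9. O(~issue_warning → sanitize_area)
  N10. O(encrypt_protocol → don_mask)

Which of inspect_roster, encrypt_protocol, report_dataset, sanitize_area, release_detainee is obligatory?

release_detainee

Premise 1 states O(reject_key) outright.
The contrapositive of premise 4 (O(sanitize_area → ~reject_key)) is O(reject_key → ~sanitize_area), and O(reject_key) is already established, so O(~sanitize_area).
Premise 9 is O(~issue_warning → sanitize_area); contrapositively O(~sanitize_area → issue_warning). Since O(~sanitize_area) holds, K gives O(issue_warning).
Premise 5 is O(report_dataset → ~issue_warning); contrapositively O(issue_warning → ~report_dataset). Since O(issue_warning) holds, K gives O(~report_dataset).
Applying K to premise 6 (O(~report_dataset → release_detainee)) and O(~report_dataset) yields O(release_detainee).
So O(release_detainee) holds — release_detainee is obligatory. None of the other listed options is made obligatory by any chain of premises.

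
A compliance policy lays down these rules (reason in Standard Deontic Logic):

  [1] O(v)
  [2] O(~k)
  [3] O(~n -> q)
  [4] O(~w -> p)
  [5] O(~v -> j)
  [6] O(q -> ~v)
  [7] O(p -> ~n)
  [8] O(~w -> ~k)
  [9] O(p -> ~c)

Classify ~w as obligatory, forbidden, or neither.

Forbidden

Premise 1 gives O(v).
The contrapositive of premise 6 (O(q -> ~v)) is O(v -> ~q), and O(v) is already established, so O(~q).
Premise 3, O(~n -> q), contraposes to O(~q -> n); with O(~q) we get O(n).
Premise 7 is O(p -> ~n); contrapositively O(n -> ~p). Since O(n) holds, K gives O(~p).
Premise 4, O(~w -> p), contraposes to O(~p -> w); with O(~p) we get O(w).
Premises 2, 5, 8, 9 do not contribute to this derivation.
Thus O(w), which is F(~w): ~w is forbidden.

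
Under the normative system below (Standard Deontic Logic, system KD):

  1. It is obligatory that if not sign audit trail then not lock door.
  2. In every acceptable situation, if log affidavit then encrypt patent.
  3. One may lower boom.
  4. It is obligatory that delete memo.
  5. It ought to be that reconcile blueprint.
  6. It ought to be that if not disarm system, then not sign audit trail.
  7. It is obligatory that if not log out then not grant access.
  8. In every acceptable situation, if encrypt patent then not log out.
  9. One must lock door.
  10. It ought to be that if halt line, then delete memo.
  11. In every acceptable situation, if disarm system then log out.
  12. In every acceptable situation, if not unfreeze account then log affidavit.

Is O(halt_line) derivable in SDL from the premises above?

No

Premise 10 is O(halt_line → delete_memo); even if O(delete_memo) held, inferring O(halt_line) would be affirming the consequent — invalid.
No other premise forces O(halt_line). An ideal world satisfying every premise can still have halt_line false, so O(halt_line) is not derivable.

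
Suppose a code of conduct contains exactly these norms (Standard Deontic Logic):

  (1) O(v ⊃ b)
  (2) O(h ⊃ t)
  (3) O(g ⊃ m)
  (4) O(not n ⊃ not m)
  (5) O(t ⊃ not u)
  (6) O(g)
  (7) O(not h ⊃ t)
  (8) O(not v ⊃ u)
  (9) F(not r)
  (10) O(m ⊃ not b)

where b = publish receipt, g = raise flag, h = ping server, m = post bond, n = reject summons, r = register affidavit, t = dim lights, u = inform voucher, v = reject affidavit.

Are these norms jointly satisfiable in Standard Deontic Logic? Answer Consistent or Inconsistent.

By case analysis on h: premise 2 gives O(h ⊃ t) and premise 7 gives O(not h ⊃ t), so O(t) either way.
Premise 5 is O(t ⊃ not u); since O(t), deontic closure gives O(not u).
Premise 8, O(not v ⊃ u), contraposes to O(not u ⊃ v); with O(not u) we get O(v).
From O(v) and premise 1, O(v ⊃ b), we obtain O(b).
Premise 10, O(m ⊃ not b), contraposes to O(b ⊃ not m); with O(b) we get O(not m).
The contrapositive of premise 3 (O(g ⊃ m)) is O(not m ⊃ not g), and O(not m) is already established, so O(not g).
Yet premise 6 states O(g).
We now have both O(not g) and O(g) — g is simultaneously obligatory and forbidden, violating the D-axiom.

Inconsistent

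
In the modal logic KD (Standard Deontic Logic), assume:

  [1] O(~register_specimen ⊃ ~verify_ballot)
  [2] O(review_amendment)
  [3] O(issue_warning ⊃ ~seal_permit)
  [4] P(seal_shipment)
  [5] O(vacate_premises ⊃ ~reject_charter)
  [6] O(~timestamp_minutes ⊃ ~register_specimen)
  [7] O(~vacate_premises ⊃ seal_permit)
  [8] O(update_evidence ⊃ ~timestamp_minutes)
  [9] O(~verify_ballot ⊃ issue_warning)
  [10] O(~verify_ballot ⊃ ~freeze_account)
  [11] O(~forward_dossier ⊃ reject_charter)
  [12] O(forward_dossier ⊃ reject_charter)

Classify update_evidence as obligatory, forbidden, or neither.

Forbidden

By case analysis on ~forward_dossier: premise 11 gives O(~forward_dossier ⊃ reject_charter) and premise 12 gives O(forward_dossier ⊃ reject_charter), so O(reject_charter) either way.
Premise 5, O(vacate_premises ⊃ ~reject_charter), contraposes to O(reject_charter ⊃ ~vacate_premises); with O(reject_charter) we get O(~vacate_premises).
Applying K to premise 7 (O(~vacate_premises ⊃ seal_permit)) and O(~vacate_premises) yields O(seal_permit).
Premise 3, O(issue_warning ⊃ ~seal_permit), contraposes to O(seal_permit ⊃ ~issue_warning); with O(seal_permit) we get O(~issue_warning).
Premise 9, O(~verify_ballot ⊃ issue_warning), contraposes to O(~issue_warning ⊃ verify_ballot); with O(~issue_warning) we get O(verify_ballot).
Premise 1 is O(~register_specimen ⊃ ~verify_ballot); contrapositively O(verify_ballot ⊃ register_specimen). Since O(verify_ballot) holds, K gives O(register_specimen).
Premise 6 is O(~timestamp_minutes ⊃ ~register_specimen); contrapositively O(register_specimen ⊃ timestamp_minutes). Since O(register_specimen) holds, K gives O(timestamp_minutes).
The contrapositive of premise 8 (O(update_evidence ⊃ ~timestamp_minutes)) is O(timestamp_minutes ⊃ ~update_evidence), and O(timestamp_minutes) is already established, so O(~update_evidence).
Premises 2, 4, 10 do not contribute to this derivation.
Thus O(~update_evidence), which is F(update_evidence): update_evidence is forbidden.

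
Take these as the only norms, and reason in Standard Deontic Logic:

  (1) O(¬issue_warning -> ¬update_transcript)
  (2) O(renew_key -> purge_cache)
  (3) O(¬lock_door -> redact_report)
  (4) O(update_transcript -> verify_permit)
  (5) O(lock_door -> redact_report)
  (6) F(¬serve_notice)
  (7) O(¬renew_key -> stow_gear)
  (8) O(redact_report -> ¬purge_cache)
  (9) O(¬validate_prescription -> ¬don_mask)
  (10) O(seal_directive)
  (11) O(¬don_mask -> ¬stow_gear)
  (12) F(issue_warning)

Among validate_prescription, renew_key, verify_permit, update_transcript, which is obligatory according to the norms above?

Premises 5 and 3 cover both cases: O(lock_door -> redact_report) and O(¬lock_door -> redact_report). Since lock_door ∨ ¬lock_door is a tautology, O(redact_report) follows.
With premise 8, O(redact_report -> ¬purge_cache), the K-axiom yields O(¬purge_cache).
The contrapositive of premise 2 (O(renew_key -> purge_cache)) is O(¬purge_cache -> ¬renew_key), and O(¬purge_cache) is already established, so O(¬renew_key).
With premise 7, O(¬renew_key -> stow_gear), the K-axiom yields O(stow_gear).
Premise 11 is O(¬don_mask -> ¬stow_gear); contrapositively O(stow_gear -> don_mask). Since O(stow_gear) holds, K gives O(don_mask).
Premise 9, O(¬validate_prescription -> ¬don_mask), contraposes to O(don_mask -> validate_prescription); with O(don_mask) we get O(validate_prescription).
So O(validate_prescription) holds — validate_prescription is obligatory. None of the other listed options is made obligatory by any chain of premises.

validate_prescription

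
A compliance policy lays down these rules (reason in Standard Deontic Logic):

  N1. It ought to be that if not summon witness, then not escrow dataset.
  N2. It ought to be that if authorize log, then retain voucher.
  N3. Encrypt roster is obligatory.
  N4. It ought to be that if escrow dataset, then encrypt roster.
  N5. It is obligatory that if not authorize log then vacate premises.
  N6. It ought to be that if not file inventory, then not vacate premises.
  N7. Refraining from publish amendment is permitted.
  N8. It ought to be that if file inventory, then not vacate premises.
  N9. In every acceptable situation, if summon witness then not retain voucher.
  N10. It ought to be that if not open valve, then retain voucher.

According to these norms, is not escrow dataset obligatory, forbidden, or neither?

Obligatory

Premises 8 and 6 are O(file_inventory → ¬vacate_premises) and O(¬file_inventory → ¬vacate_premises); every ideal world satisfies file_inventory or ¬file_inventory, so in either case ¬vacate_premises holds — hence O(¬vacate_premises).
Premise 5 is O(¬authorize_log → vacate_premises); contrapositively O(¬vacate_premises → authorize_log). Since O(¬vacate_premises) holds, K gives O(authorize_log).
With premise 2, O(authorize_log → retain_voucher), the K-axiom yields O(retain_voucher).
Premise 9, O(summon_witness → ¬retain_voucher), contraposes to O(retain_voucher → ¬summon_witness); with O(retain_voucher) we get O(¬summon_witness).
With premise 1, O(¬summon_witness → ¬escrow_dataset), the K-axiom yields O(¬escrow_dataset).
Premises 3, 4, 7, 10 do not contribute to this derivation.
Hence ¬escrow_dataset is obligatory.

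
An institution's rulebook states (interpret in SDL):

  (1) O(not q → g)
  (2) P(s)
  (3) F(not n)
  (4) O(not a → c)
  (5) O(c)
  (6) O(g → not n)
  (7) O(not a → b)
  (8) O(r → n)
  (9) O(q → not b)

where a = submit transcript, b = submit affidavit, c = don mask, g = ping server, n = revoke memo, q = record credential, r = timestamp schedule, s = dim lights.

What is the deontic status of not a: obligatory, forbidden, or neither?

Forbidden

F(not n) at premise 3 means O(n).
Premise 6, O(g → not n), contraposes to O(n → not g); with O(n) we get O(not g).
The contrapositive of premise 1 (O(not q → g)) is O(not g → q), and O(not g) is already established, so O(q).
With premise 9, O(q → not b), the K-axiom yields O(not b).
Premise 7, O(not a → b), contraposes to O(not b → a); with O(not b) we get O(a).
Premises 2, 4, 5, 8 do not contribute to this derivation.
Thus O(a), which is F(not a): not a is forbidden.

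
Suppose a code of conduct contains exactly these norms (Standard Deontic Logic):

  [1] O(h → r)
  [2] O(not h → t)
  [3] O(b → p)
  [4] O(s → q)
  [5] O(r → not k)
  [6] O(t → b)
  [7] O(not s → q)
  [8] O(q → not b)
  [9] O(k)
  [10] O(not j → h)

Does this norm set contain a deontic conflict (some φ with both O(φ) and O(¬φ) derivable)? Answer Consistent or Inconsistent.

By case analysis on not s: premise 7 gives O(not s → q) and premise 4 gives O(s → q), so O(q) either way.
With premise 8, O(q → not b), the K-axiom yields O(not b).
The contrapositive of premise 6 (O(t → b)) is O(not b → not t), and O(not b) is already established, so O(not t).
The contrapositive of premise 2 (O(not h → t)) is O(not t → h), and O(not t) is already established, so O(h).
From O(h) and premise 1, O(h → r), we obtain O(r).
From O(r) and premise 5, O(r → not k), we obtain O(not k).
Yet premise 9 states O(k).
We now have both O(not k) and O(k) — k is simultaneously obligatory and forbidden, violating the D-axiom.

Inconsistent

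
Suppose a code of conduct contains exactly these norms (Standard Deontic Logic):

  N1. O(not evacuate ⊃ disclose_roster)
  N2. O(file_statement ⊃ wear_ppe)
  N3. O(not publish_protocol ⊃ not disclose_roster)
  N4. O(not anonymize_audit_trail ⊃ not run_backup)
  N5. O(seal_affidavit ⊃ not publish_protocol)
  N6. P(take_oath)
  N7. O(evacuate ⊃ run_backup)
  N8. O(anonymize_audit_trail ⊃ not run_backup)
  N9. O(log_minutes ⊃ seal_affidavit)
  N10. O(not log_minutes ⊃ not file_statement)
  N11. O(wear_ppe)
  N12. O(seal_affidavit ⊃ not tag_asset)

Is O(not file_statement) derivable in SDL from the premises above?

Yes

Premises 8 and 4 cover both cases: O(anonymize_audit_trail ⊃ not run_backup) and O(not anonymize_audit_trail ⊃ not run_backup). Since anonymize_audit_trail ∨ not anonymize_audit_trail is a tautology, O(not run_backup) follows.
Premise 7, O(evacuate ⊃ run_backup), contraposes to O(not run_backup ⊃ not evacuate); with O(not run_backup) we get O(not evacuate).
From O(not evacuate) and premise 1, O(not evacuate ⊃ disclose_roster), we obtain O(disclose_roster).
Premise 3 is O(not publish_protocol ⊃ not disclose_roster); contrapositively O(disclose_roster ⊃ publish_protocol). Since O(disclose_roster) holds, K gives O(publish_protocol).
Premise 5, O(seal_affidavit ⊃ not publish_protocol), contraposes to O(publish_protocol ⊃ not seal_affidavit); with O(publish_protocol) we get O(not seal_affidavit).
The contrapositive of premise 9 (O(log_minutes ⊃ seal_affidavit)) is O(not seal_affidavit ⊃ not log_minutes), and O(not seal_affidavit) is already established, so O(not log_minutes).
Applying K to premise 10 (O(not log_minutes ⊃ not file_statement)) and O(not log_minutes) yields O(not file_statement).
Premises 2, 6, 11, 12 do not contribute to this derivation.
So O(not file_statement) follows.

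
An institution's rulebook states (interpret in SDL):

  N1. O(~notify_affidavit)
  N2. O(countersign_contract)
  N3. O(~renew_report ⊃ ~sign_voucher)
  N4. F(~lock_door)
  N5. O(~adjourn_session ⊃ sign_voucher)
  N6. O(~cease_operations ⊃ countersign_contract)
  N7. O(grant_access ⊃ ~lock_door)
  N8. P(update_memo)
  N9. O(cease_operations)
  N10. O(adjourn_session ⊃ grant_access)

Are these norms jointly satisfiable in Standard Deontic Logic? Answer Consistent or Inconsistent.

Premise 6 is O(~cease_operations ⊃ countersign_contract); even if O(countersign_contract) held, inferring O(~cease_operations) would be affirming the consequent — invalid.
So O(~cease_operations) is not derivable, and the apparent clash with O(cease_operations) does not arise.
A world satisfying every obligation exists (e.g. adjourn_session=false, cease_operations=true, countersign_contract=true, grant_access=false, lock_door=true, notify_affidavit=false, renew_report=true, sign_voucher=true, update_memo=false); no atom is both obligatory and forbidden, so the set is consistent.

Consistent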